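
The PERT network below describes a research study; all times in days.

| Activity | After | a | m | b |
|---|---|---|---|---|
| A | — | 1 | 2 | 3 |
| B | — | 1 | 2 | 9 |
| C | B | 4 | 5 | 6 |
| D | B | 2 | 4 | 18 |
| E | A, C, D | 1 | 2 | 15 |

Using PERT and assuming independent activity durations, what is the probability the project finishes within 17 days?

te_A = (1 + 4·2 + 3)/6 = 12/6 = 2; σ²_A = ((3−1)/6)² = 0.111
te_B = (1 + 4·2 + 9)/6 = 18/6 = 3; σ²_B = ((9−1)/6)² = 1.778
te_C = (4 + 4·5 + 6)/6 = 30/6 = 5; σ²_C = ((6−4)/6)² = 0.111
te_D = (2 + 4·4 + 18)/6 = 36/6 = 6; σ²_D = ((18−2)/6)² = 7.111
te_E = (1 + 4·2 + 15)/6 = 24/6 = 4; σ²_E = ((15−1)/6)² = 5.444

Forward pass:
ES_A = 0; EF_A = 2
ES_B = 0; EF_B = 3
ES_C = 3; EF_C = 3+5 = 8
ES_D = 3; EF_D = 3+6 = 9
ES_E = max(EF_A=2, EF_C=8, EF_D=9) = 9; EF_E = 9+4 = 13
Expected project duration μ = 13 days. Critical path: B → D → E.

Variance along critical path = 1.778 + 7.111 + 5.444 = 14.333; σ = √14.333 = 3.786 days.
Z = (17 − 13) / 3.786 = 1.057
P(T ≤ 17) = Φ(1.057) ≈ 0.855

0.855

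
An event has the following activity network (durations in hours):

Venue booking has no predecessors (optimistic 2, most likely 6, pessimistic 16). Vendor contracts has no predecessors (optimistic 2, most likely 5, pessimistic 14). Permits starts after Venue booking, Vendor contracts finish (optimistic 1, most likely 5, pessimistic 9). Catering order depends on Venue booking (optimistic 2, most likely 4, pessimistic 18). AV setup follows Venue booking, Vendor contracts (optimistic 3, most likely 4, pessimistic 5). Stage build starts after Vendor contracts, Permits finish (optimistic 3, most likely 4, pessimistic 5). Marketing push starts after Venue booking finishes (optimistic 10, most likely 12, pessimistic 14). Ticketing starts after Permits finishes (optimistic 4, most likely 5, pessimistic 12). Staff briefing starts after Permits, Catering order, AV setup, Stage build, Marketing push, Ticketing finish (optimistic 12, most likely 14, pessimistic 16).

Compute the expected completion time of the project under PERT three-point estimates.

33 hours

te_Venue booking = (2 + 4·6 + 16)/6 = 42/6 = 7
te_Vendor contracts = (2 + 4·5 + 14)/6 = 36/6 = 6
te_Permits = (1 + 4·5 + 9)/6 = 30/6 = 5
te_Catering order = (2 + 4·4 + 18)/6 = 36/6 = 6
te_AV setup = (3 + 4·4 + 5)/6 = 24/6 = 4
te_Stage build = (3 + 4·4 + 5)/6 = 24/6 = 4
te_Marketing push = (10 + 4·12 + 14)/6 = 72/6 = 12
te_Ticketing = (4 + 4·5 + 12)/6 = 36/6 = 6
te_Staff briefing = (12 + 4·14 + 16)/6 = 84/6 = 14

Forward pass:
ES_Venue booking = 0; EF_Venue booking = 7
ES_Vendor contracts = 0; EF_Vendor contracts = 6
ES_Permits = max(EF_Venue booking=7, EF_Vendor contracts=6) = 7; EF_Permits = 7+5 = 12
ES_Catering order = 7; EF_Catering order = 7+6 = 13
ES_AV setup = max(EF_Venue booking=7, EF_Vendor contracts=6) = 7; EF_AV setup = 7+4 = 11
ES_Stage build = max(EF_Vendor contracts=6, EF_Permits=12) = 12; EF_Stage build = 12+4 = 16
ES_Marketing push = 7; EF_Marketing push = 7+12 = 19
ES_Ticketing = 12; EF_Ticketing = 12+6 = 18
ES_Staff briefing = max(EF_Permits=12, EF_Catering order=13, EF_AV setup=11, EF_Stage build=16, EF_Marketing push=19, EF_Ticketing=18) = 19; EF_Staff briefing = 19+14 = 33
Expected project duration μ = 33 hours. Critical path: Venue booking → Marketing push → Staff briefing.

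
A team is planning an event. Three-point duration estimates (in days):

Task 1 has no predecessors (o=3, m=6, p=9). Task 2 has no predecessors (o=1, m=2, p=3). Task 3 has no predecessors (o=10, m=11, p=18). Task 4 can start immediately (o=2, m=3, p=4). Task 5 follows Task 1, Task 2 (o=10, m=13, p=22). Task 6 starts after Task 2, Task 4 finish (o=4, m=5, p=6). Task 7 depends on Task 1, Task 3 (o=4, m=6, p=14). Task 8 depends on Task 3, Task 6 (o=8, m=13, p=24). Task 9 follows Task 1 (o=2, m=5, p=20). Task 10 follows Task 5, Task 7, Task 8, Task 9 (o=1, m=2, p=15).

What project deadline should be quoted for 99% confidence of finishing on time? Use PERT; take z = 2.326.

te_Task 1 = (3 + 4·6 + 9)/6 = 36/6 = 6; σ²_Task 1 = ((9−3)/6)² = 1.000
te_Task 2 = (1 + 4·2 + 3)/6 = 12/6 = 2; σ²_Task 2 = ((3−1)/6)² = 0.111
te_Task 3 = (10 + 4·11 + 18)/6 = 72/6 = 12; σ²_Task 3 = ((18−10)/6)² = 1.778
te_Task 4 = (2 + 4·3 + 4)/6 = 18/6 = 3; σ²_Task 4 = ((4−2)/6)² = 0.111
te_Task 5 = (10 + 4·13 + 22)/6 = 84/6 = 14; σ²_Task 5 = ((22−10)/6)² = 4.000
te_Task 6 = (4 + 4·5 + 6)/6 = 30/6 = 5; σ²_Task 6 = ((6−4)/6)² = 0.111
te_Task 7 = (4 + 4·6 + 14)/6 = 42/6 = 7; σ²_Task 7 = ((14−4)/6)² = 2.778
te_Task 8 = (8 + 4·13 + 24)/6 = 84/6 = 14; σ²_Task 8 = ((24−8)/6)² = 7.111
te_Task 9 = (2 + 4·5 + 20)/6 = 42/6 = 7; σ²_Task 9 = ((20−2)/6)² = 9.000
te_Task 10 = (1 + 4·2 + 15)/6 = 24/6 = 4; σ²_Task 10 = ((15−1)/6)² = 5.444

Forward pass:
ES_Task 1 = 0; EF_Task 1 = 6
ES_Task 2 = 0; EF_Task 2 = 2
ES_Task 3 = 0; EF_Task 3 = 12
ES_Task 4 = 0; EF_Task 4 = 3
ES_Task 5 = max(EF_Task 1=6, EF_Task 2=2) = 6; EF_Task 5 = 6+14 = 20
ES_Task 6 = max(EF_Task 2=2, EF_Task 4=3) = 3; EF_Task 6 = 3+5 = 8
ES_Task 7 = max(EF_Task 1=6, EF_Task 3=12) = 12; EF_Task 7 = 12+7 = 19
ES_Task 8 = max(EF_Task 3=12, EF_Task 6=8) = 12; EF_Task 8 = 12+14 = 26
ES_Task 9 = 6; EF_Task 9 = 6+7 = 13
ES_Task 10 = max(EF_Task 5=20, EF_Task 7=19, EF_Task 8=26, EF_Task 9=13) = 26; EF_Task 10 = 26+4 = 30
Expected project duration μ = 30 days. Critical path: Task 3 → Task 8 → Task 10.

Variance along critical path = 1.778 + 7.111 + 5.444 = 14.333; σ = 3.786 days.
D = μ + z·σ = 30 + 2.326·3.786 = 38.8 days

38.8 days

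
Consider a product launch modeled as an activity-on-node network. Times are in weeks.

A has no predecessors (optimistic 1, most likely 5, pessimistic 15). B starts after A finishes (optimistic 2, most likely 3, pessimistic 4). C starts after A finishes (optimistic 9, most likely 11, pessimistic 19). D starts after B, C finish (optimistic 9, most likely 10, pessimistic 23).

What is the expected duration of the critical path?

te_A = (1 + 4·5 + 15)/6 = 36/6 = 6
te_B = (2 + 4·3 + 4)/6 = 18/6 = 3
te_C = (9 + 4·11 + 19)/6 = 72/6 = 12
te_D = (9 + 4·10 + 23)/6 = 72/6 = 12

Forward pass:
ES_A = 0; EF_A = 6
ES_B = 6; EF_B = 6+3 = 9
ES_C = 6; EF_C = 6+12 = 18
ES_D = max(EF_B=9, EF_C=18) = 18; EF_D = 18+12 = 30
Expected project duration μ = 30 weeks. Critical path: A → C → D.

30 weeks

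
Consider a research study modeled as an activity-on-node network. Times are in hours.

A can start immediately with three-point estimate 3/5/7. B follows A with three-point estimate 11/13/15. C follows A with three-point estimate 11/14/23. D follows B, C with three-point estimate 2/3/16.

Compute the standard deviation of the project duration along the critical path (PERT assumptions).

3.14 hours

te_A = (3 + 4·5 + 7)/6 = 30/6 = 5; σ²_A = ((7−3)/6)² = 0.444
te_B = (11 + 4·13 + 15)/6 = 78/6 = 13; σ²_B = ((15−11)/6)² = 0.444
te_C = (11 + 4·14 + 23)/6 = 90/6 = 15; σ²_C = ((23−11)/6)² = 4.000
te_D = (2 + 4·3 + 16)/6 = 30/6 = 5; σ²_D = ((16−2)/6)² = 5.444

Forward pass:
ES_A = 0; EF_A = 5
ES_B = 5; EF_B = 5+13 = 18
ES_C = 5; EF_C = 5+15 = 20
ES_D = max(EF_B=18, EF_C=20) = 20; EF_D = 20+5 = 25
Expected project duration μ = 25 hours. Critical path: A → C → D.

Variance along critical path = 0.444 + 4.000 + 5.444 = 9.889
σ = √9.889 = 3.145 hours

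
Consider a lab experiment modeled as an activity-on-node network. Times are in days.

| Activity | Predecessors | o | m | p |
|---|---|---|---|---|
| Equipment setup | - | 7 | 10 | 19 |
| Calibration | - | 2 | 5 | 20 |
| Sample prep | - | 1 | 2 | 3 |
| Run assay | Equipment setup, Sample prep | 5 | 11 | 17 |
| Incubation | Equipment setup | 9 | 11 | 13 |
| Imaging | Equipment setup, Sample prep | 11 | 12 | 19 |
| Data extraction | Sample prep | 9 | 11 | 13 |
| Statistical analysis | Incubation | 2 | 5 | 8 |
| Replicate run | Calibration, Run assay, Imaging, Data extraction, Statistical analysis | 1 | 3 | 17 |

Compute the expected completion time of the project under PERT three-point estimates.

32 days

te_Equipment setup = (7 + 4·10 + 19)/6 = 66/6 = 11
te_Calibration = (2 + 4·5 + 20)/6 = 42/6 = 7
te_Sample prep = (1 + 4·2 + 3)/6 = 12/6 = 2
te_Run assay = (5 + 4·11 + 17)/6 = 66/6 = 11
te_Incubation = (9 + 4·11 + 13)/6 = 66/6 = 11
te_Imaging = (11 + 4·12 + 19)/6 = 78/6 = 13
te_Data extraction = (9 + 4·11 + 13)/6 = 66/6 = 11
te_Statistical analysis = (2 + 4·5 + 8)/6 = 30/6 = 5
te_Replicate run = (1 + 4·3 + 17)/6 = 30/6 = 5

Forward pass:
ES_Equipment setup = 0; EF_Equipment setup = 11
ES_Calibration = 0; EF_Calibration = 7
ES_Sample prep = 0; EF_Sample prep = 2
ES_Run assay = max(EF_Equipment setup=11, EF_Sample prep=2) = 11; EF_Run assay = 11+11 = 22
ES_Incubation = 11; EF_Incubation = 11+11 = 22
ES_Imaging = max(EF_Equipment setup=11, EF_Sample prep=2) = 11; EF_Imaging = 11+13 = 24
ES_Data extraction = 2; EF_Data extraction = 2+11 = 13
ES_Statistical analysis = 22; EF_Statistical analysis = 22+5 = 27
ES_Replicate run = max(EF_Calibration=7, EF_Run assay=22, EF_Imaging=24, EF_Data extraction=13, EF_Statistical analysis=27) = 27; EF_Replicate run = 27+5 = 32
Expected project duration μ = 32 days. Critical path: Equipment setup → Incubation → Statistical analysis → Replicate run.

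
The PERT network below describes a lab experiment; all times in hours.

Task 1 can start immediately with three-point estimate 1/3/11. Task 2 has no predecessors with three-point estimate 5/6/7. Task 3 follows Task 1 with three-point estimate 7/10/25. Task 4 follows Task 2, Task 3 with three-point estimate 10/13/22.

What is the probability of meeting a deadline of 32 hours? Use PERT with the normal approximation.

te_Task 1 = (1 + 4·3 + 11)/6 = 24/6 = 4; σ²_Task 1 = ((11−1)/6)² = 2.778
te_Task 2 = (5 + 4·6 + 7)/6 = 36/6 = 6; σ²_Task 2 = ((7−5)/6)² = 0.111
te_Task 3 = (7 + 4·10 + 25)/6 = 72/6 = 12; σ²_Task 3 = ((25−7)/6)² = 9.000
te_Task 4 = (10 + 4·13 + 22)/6 = 84/6 = 14; σ²_Task 4 = ((22−10)/6)² = 4.000

Forward pass:
ES_Task 1 = 0; EF_Task 1 = 4
ES_Task 2 = 0; EF_Task 2 = 6
ES_Task 3 = 4; EF_Task 3 = 4+12 = 16
ES_Task 4 = max(EF_Task 2=6, EF_Task 3=16) = 16; EF_Task 4 = 16+14 = 30
Expected project duration μ = 30 hours. Critical path: Task 1 → Task 3 → Task 4.

Variance along critical path = 2.778 + 9.000 + 4.000 = 15.778; σ = √15.778 = 3.972 hours.
Z = (32 − 30) / 3.972 = 0.504
P(T ≤ 32) = Φ(0.504) ≈ 0.693

0.693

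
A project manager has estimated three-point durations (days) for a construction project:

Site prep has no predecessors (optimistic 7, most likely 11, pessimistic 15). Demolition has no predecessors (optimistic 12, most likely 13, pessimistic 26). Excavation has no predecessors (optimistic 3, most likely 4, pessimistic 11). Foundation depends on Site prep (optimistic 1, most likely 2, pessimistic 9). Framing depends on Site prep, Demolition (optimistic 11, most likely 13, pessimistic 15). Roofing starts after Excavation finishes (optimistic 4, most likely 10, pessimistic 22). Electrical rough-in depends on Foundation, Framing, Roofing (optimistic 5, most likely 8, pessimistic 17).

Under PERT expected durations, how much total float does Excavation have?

te_Site prep = (7 + 4·11 + 15)/6 = 66/6 = 11
te_Demolition = (12 + 4·13 + 26)/6 = 90/6 = 15
te_Excavation = (3 + 4·4 + 11)/6 = 30/6 = 5
te_Foundation = (1 + 4·2 + 9)/6 = 18/6 = 3
te_Framing = (11 + 4·13 + 15)/6 = 78/6 = 13
te_Roofing = (4 + 4·10 + 22)/6 = 66/6 = 11
te_Electrical rough-in = (5 + 4·8 + 17)/6 = 54/6 = 9

Forward pass:
ES_Site prep = 0; EF_Site prep = 11
ES_Demolition = 0; EF_Demolition = 15
ES_Excavation = 0; EF_Excavation = 5
ES_Foundation = 11; EF_Foundation = 11+3 = 14
ES_Framing = max(EF_Site prep=11, EF_Demolition=15) = 15; EF_Framing = 15+13 = 28
ES_Roofing = 5; EF_Roofing = 5+11 = 16
ES_Electrical rough-in = max(EF_Foundation=14, EF_Framing=28, EF_Roofing=16) = 28; EF_Electrical rough-in = 28+9 = 37
Expected project duration μ = 37 days. Critical path: Demolition → Framing → Electrical rough-in.

Backward pass:
LF_Electrical rough-in = 37; LS_Electrical rough-in = 37−9 = 28
LF_Roofing = LS_Electrical rough-in = 28; LS_Roofing = 28−11 = 17
LF_Framing = LS_Electrical rough-in = 28; LS_Framing = 28−13 = 15
LF_Foundation = LS_Electrical rough-in = 28; LS_Foundation = 28−3 = 25
LF_Excavation = LS_Roofing = 17; LS_Excavation = 17−5 = 12
LF_Demolition = LS_Framing = 15; LS_Demolition = 15−15 = 0
LF_Site prep = min(LS_Foundation=25, LS_Framing=15) = 15; LS_Site prep = 15−11 = 4
Slack_Excavation = LS_Excavation − ES_Excavation = 12 − 0 = 12

12 days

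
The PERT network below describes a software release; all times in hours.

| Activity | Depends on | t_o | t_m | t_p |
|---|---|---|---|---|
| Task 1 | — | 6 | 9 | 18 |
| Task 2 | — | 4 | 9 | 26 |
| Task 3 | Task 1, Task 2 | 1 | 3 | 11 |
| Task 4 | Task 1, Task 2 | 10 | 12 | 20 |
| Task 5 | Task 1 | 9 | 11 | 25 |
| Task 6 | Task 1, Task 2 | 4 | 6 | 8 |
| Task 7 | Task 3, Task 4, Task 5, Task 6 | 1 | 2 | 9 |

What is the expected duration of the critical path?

te_Task 1 = (6 + 4·9 + 18)/6 = 60/6 = 10
te_Task 2 = (4 + 4·9 + 26)/6 = 66/6 = 11
te_Task 3 = (1 + 4·3 + 11)/6 = 24/6 = 4
te_Task 4 = (10 + 4·12 + 20)/6 = 78/6 = 13
te_Task 5 = (9 + 4·11 + 25)/6 = 78/6 = 13
te_Task 6 = (4 + 4·6 + 8)/6 = 36/6 = 6
te_Task 7 = (1 + 4·2 + 9)/6 = 18/6 = 3

Forward pass:
ES_Task 1 = 0; EF_Task 1 = 10
ES_Task 2 = 0; EF_Task 2 = 11
ES_Task 3 = max(EF_Task 1=10, EF_Task 2=11) = 11; EF_Task 3 = 11+4 = 15
ES_Task 4 = max(EF_Task 1=10, EF_Task 2=11) = 11; EF_Task 4 = 11+13 = 24
ES_Task 5 = 10; EF_Task 5 = 10+13 = 23
ES_Task 6 = max(EF_Task 1=10, EF_Task 2=11) = 11; EF_Task 6 = 11+6 = 17
ES_Task 7 = max(EF_Task 3=15, EF_Task 4=24, EF_Task 5=23, EF_Task 6=17) = 24; EF_Task 7 = 24+3 = 27
Expected project duration μ = 27 hours. Critical path: Task 2 → Task 4 → Task 7.

27 hours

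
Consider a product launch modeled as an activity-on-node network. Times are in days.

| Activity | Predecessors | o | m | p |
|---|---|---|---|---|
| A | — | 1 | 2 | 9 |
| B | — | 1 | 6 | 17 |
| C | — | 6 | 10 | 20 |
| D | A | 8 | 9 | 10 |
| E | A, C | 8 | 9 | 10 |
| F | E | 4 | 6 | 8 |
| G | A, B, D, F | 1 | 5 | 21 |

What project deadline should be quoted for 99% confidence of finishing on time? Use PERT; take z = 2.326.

te_A = (1 + 4·2 + 9)/6 = 18/6 = 3; σ²_A = ((9−1)/6)² = 1.778
te_B = (1 + 4·6 + 17)/6 = 42/6 = 7; σ²_B = ((17−1)/6)² = 7.111
te_C = (6 + 4·10 + 20)/6 = 66/6 = 11; σ²_C = ((20−6)/6)² = 5.444
te_D = (8 + 4·9 + 10)/6 = 54/6 = 9; σ²_D = ((10−8)/6)² = 0.111
te_E = (8 + 4·9 + 10)/6 = 54/6 = 9; σ²_E = ((10−8)/6)² = 0.111
te_F = (4 + 4·6 + 8)/6 = 36/6 = 6; σ²_F = ((8−4)/6)² = 0.444
te_G = (1 + 4·5 + 21)/6 = 42/6 = 7; σ²_G = ((21−1)/6)² = 11.111

Forward pass:
ES_A = 0; EF_A = 3
ES_B = 0; EF_B = 7
ES_C = 0; EF_C = 11
ES_D = 3; EF_D = 3+9 = 12
ES_E = max(EF_A=3, EF_C=11) = 11; EF_E = 11+9 = 20
ES_F = 20; EF_F = 20+6 = 26
ES_G = max(EF_A=3, EF_B=7, EF_D=12, EF_F=26) = 26; EF_G = 26+7 = 33
Expected project duration μ = 33 days. Critical path: C → E → F → G.

Variance along critical path = 5.444 + 0.111 + 0.444 + 11.111 = 17.111; σ = 4.137 days.
D = μ + z·σ = 33 + 2.326·4.137 = 42.6 days

42.6 days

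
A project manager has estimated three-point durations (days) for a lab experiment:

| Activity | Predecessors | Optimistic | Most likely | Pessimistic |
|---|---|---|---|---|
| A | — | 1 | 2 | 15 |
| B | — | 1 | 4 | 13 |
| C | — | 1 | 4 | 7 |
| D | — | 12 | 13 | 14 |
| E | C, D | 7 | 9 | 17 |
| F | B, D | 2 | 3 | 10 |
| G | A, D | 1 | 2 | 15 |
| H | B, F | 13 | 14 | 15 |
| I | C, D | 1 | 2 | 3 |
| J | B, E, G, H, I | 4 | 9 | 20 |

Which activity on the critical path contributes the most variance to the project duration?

J

te_A = (1 + 4·2 + 15)/6 = 24/6 = 4; σ²_A = ((15−1)/6)² = 5.444
te_B = (1 + 4·4 + 13)/6 = 30/6 = 5; σ²_B = ((13−1)/6)² = 4.000
te_C = (1 + 4·4 + 7)/6 = 24/6 = 4; σ²_C = ((7−1)/6)² = 1.000
te_D = (12 + 4·13 + 14)/6 = 78/6 = 13; σ²_D = ((14−12)/6)² = 0.111
te_E = (7 + 4·9 + 17)/6 = 60/6 = 10; σ²_E = ((17−7)/6)² = 2.778
te_F = (2 + 4·3 + 10)/6 = 24/6 = 4; σ²_F = ((10−2)/6)² = 1.778
te_G = (1 + 4·2 + 15)/6 = 24/6 = 4; σ²_G = ((15−1)/6)² = 5.444
te_H = (13 + 4·14 + 15)/6 = 84/6 = 14; σ²_H = ((15−13)/6)² = 0.111
te_I = (1 + 4·2 + 3)/6 = 12/6 = 2; σ²_I = ((3−1)/6)² = 0.111
te_J = (4 + 4·9 + 20)/6 = 60/6 = 10; σ²_J = ((20−4)/6)² = 7.111

Forward pass:
ES_A = 0; EF_A = 4
ES_B = 0; EF_B = 5
ES_C = 0; EF_C = 4
ES_D = 0; EF_D = 13
ES_E = max(EF_C=4, EF_D=13) = 13; EF_E = 13+10 = 23
ES_F = max(EF_B=5, EF_D=13) = 13; EF_F = 13+4 = 17
ES_G = max(EF_A=4, EF_D=13) = 13; EF_G = 13+4 = 17
ES_H = max(EF_B=5, EF_F=17) = 17; EF_H = 17+14 = 31
ES_I = max(EF_C=4, EF_D=13) = 13; EF_I = 13+2 = 15
ES_J = max(EF_B=5, EF_E=23, EF_G=17, EF_H=31, EF_I=15) = 31; EF_J = 31+10 = 41
Expected project duration μ = 41 days. Critical path: D → F → H → J.

Variances on critical path: σ²_D=0.111, σ²_F=1.778, σ²_H=0.111, σ²_J=7.111.
Largest is σ²_J = 7.111.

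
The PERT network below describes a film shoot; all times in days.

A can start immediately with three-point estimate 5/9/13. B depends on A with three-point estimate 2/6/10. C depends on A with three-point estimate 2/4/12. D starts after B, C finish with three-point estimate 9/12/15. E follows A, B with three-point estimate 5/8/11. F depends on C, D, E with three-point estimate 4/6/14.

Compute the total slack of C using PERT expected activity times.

te_A = (5 + 4·9 + 13)/6 = 54/6 = 9
te_B = (2 + 4·6 + 10)/6 = 36/6 = 6
te_C = (2 + 4·4 + 12)/6 = 30/6 = 5
te_D = (9 + 4·12 + 15)/6 = 72/6 = 12
te_E = (5 + 4·8 + 11)/6 = 48/6 = 8
te_F = (4 + 4·6 + 14)/6 = 42/6 = 7

Forward pass:
ES_A = 0; EF_A = 9
ES_B = 9; EF_B = 9+6 = 15
ES_C = 9; EF_C = 9+5 = 14
ES_D = max(EF_B=15, EF_C=14) = 15; EF_D = 15+12 = 27
ES_E = max(EF_A=9, EF_B=15) = 15; EF_E = 15+8 = 23
ES_F = max(EF_C=14, EF_D=27, EF_E=23) = 27; EF_F = 27+7 = 34
Expected project duration μ = 34 days. Critical path: A → B → D → F.

Backward pass:
LF_F = 34; LS_F = 34−7 = 27
LF_E = LS_F = 27; LS_E = 27−8 = 19
LF_D = LS_F = 27; LS_D = 27−12 = 15
LF_C = min(LS_D=15, LS_F=27) = 15; LS_C = 15−5 = 10
LF_B = min(LS_D=15, LS_E=19) = 15; LS_B = 15−6 = 9
LF_A = min(LS_B=9, LS_C=10, LS_E=19) = 9; LS_A = 9−9 = 0
Slack_C = LS_C − ES_C = 10 − 9 = 1

1 days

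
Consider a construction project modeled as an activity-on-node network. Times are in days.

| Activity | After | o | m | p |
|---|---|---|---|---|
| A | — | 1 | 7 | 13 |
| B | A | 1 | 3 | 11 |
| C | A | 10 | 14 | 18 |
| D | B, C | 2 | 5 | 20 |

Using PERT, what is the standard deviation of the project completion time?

3.84 days

te_A = (1 + 4·7 + 13)/6 = 42/6 = 7; σ²_A = ((13−1)/6)² = 4.000
te_B = (1 + 4·3 + 11)/6 = 24/6 = 4; σ²_B = ((11−1)/6)² = 2.778
te_C = (10 + 4·14 + 18)/6 = 84/6 = 14; σ²_C = ((18−10)/6)² = 1.778
te_D = (2 + 4·5 + 20)/6 = 42/6 = 7; σ²_D = ((20−2)/6)² = 9.000

Forward pass:
ES_A = 0; EF_A = 7
ES_B = 7; EF_B = 7+4 = 11
ES_C = 7; EF_C = 7+14 = 21
ES_D = max(EF_B=11, EF_C=21) = 21; EF_D = 21+7 = 28
Expected project duration μ = 28 days. Critical path: A → C → D.

Variance along critical path = 4.000 + 1.778 + 9.000 = 14.778
σ = √14.778 = 3.844 days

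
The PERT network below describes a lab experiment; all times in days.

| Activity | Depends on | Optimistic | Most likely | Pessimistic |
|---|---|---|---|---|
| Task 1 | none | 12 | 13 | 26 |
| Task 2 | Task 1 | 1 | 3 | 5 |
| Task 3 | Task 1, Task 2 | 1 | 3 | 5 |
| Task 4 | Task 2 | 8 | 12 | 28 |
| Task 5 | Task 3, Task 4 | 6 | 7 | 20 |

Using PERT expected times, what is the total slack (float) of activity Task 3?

te_Task 1 = (12 + 4·13 + 26)/6 = 90/6 = 15
te_Task 2 = (1 + 4·3 + 5)/6 = 18/6 = 3
te_Task 3 = (1 + 4·3 + 5)/6 = 18/6 = 3
te_Task 4 = (8 + 4·12 + 28)/6 = 84/6 = 14
te_Task 5 = (6 + 4·7 + 20)/6 = 54/6 = 9

Forward pass:
ES_Task 1 = 0; EF_Task 1 = 15
ES_Task 2 = 15; EF_Task 2 = 15+3 = 18
ES_Task 3 = max(EF_Task 1=15, EF_Task 2=18) = 18; EF_Task 3 = 18+3 = 21
ES_Task 4 = 18; EF_Task 4 = 18+14 = 32
ES_Task 5 = max(EF_Task 3=21, EF_Task 4=32) = 32; EF_Task 5 = 32+9 = 41
Expected project duration μ = 41 days. Critical path: Task 1 → Task 2 → Task 4 → Task 5.

Backward pass:
LF_Task 5 = 41; LS_Task 5 = 41−9 = 32
LF_Task 4 = LS_Task 5 = 32; LS_Task 4 = 32−14 = 18
LF_Task 3 = LS_Task 5 = 32; LS_Task 3 = 32−3 = 29
LF_Task 2 = min(LS_Task 3=29, LS_Task 4=18) = 18; LS_Task 2 = 18−3 = 15
LF_Task 1 = min(LS_Task 2=15, LS_Task 3=29) = 15; LS_Task 1 = 15−15 = 0
Slack_Task 3 = LS_Task 3 − ES_Task 3 = 29 − 18 = 11

11 days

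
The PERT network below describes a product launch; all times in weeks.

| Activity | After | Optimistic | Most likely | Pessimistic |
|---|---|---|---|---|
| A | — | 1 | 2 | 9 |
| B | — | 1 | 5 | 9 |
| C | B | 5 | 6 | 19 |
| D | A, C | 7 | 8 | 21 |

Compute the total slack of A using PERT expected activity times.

te_A = (1 + 4·2 + 9)/6 = 18/6 = 3
te_B = (1 + 4·5 + 9)/6 = 30/6 = 5
te_C = (5 + 4·6 + 19)/6 = 48/6 = 8
te_D = (7 + 4·8 + 21)/6 = 60/6 = 10

Forward pass:
ES_A = 0; EF_A = 3
ES_B = 0; EF_B = 5
ES_C = 5; EF_C = 5+8 = 13
ES_D = max(EF_A=3, EF_C=13) = 13; EF_D = 13+10 = 23
Expected project duration μ = 23 weeks. Critical path: B → C → D.

Backward pass:
LF_D = 23; LS_D = 23−10 = 13
LF_C = LS_D = 13; LS_C = 13−8 = 5
LF_B = LS_C = 5; LS_B = 5−5 = 0
LF_A = LS_D = 13; LS_A = 13−3 = 10
Slack_A = LS_A − ES_A = 10 − 0 = 10

10 weeks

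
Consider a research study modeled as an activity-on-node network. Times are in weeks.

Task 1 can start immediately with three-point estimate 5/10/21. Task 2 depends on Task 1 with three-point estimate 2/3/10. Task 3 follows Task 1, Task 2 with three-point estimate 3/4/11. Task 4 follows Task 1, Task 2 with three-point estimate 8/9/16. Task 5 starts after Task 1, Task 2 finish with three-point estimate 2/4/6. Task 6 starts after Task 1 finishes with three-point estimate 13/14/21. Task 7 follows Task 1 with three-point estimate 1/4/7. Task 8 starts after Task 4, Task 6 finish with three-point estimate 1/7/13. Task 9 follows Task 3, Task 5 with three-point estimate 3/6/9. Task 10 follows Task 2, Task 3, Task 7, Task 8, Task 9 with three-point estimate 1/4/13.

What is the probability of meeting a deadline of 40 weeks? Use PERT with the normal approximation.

0.687

te_Task 1 = (5 + 4·10 + 21)/6 = 66/6 = 11; σ²_Task 1 = ((21−5)/6)² = 7.111
te_Task 2 = (2 + 4·3 + 10)/6 = 24/6 = 4; σ²_Task 2 = ((10−2)/6)² = 1.778
te_Task 3 = (3 + 4·4 + 11)/6 = 30/6 = 5; σ²_Task 3 = ((11−3)/6)² = 1.778
te_Task 4 = (8 + 4·9 + 16)/6 = 60/6 = 10; σ²_Task 4 = ((16−8)/6)² = 1.778
te_Task 5 = (2 + 4·4 + 6)/6 = 24/6 = 4; σ²_Task 5 = ((6−2)/6)² = 0.444
te_Task 6 = (13 + 4·14 + 21)/6 = 90/6 = 15; σ²_Task 6 = ((21−13)/6)² = 1.778
te_Task 7 = (1 + 4·4 + 7)/6 = 24/6 = 4; σ²_Task 7 = ((7−1)/6)² = 1.000
te_Task 8 = (1 + 4·7 + 13)/6 = 42/6 = 7; σ²_Task 8 = ((13−1)/6)² = 4.000
te_Task 9 = (3 + 4·6 + 9)/6 = 36/6 = 6; σ²_Task 9 = ((9−3)/6)² = 1.000
te_Task 10 = (1 + 4·4 + 13)/6 = 30/6 = 5; σ²_Task 10 = ((13−1)/6)² = 4.000

Forward pass:
ES_Task 1 = 0; EF_Task 1 = 11
ES_Task 2 = 11; EF_Task 2 = 11+4 = 15
ES_Task 3 = max(EF_Task 1=11, EF_Task 2=15) = 15; EF_Task 3 = 15+5 = 20
ES_Task 4 = max(EF_Task 1=11, EF_Task 2=15) = 15; EF_Task 4 = 15+10 = 25
ES_Task 5 = max(EF_Task 1=11, EF_Task 2=15) = 15; EF_Task 5 = 15+4 = 19
ES_Task 6 = 11; EF_Task 6 = 11+15 = 26
ES_Task 7 = 11; EF_Task 7 = 11+4 = 15
ES_Task 8 = max(EF_Task 4=25, EF_Task 6=26) = 26; EF_Task 8 = 26+7 = 33
ES_Task 9 = max(EF_Task 3=20, EF_Task 5=19) = 20; EF_Task 9 = 20+6 = 26
ES_Task 10 = max(EF_Task 2=15, EF_Task 3=20, EF_Task 7=15, EF_Task 8=33, EF_Task 9=26) = 33; EF_Task 10 = 33+5 = 38
Expected project duration μ = 38 weeks. Critical path: Task 1 → Task 6 → Task 8 → Task 10.

Variance along critical path = 7.111 + 1.778 + 4.000 + 4.000 = 16.889; σ = √16.889 = 4.110 weeks.
Z = (40 − 38) / 4.110 = 0.487
P(T ≤ 40) = Φ(0.487) ≈ 0.687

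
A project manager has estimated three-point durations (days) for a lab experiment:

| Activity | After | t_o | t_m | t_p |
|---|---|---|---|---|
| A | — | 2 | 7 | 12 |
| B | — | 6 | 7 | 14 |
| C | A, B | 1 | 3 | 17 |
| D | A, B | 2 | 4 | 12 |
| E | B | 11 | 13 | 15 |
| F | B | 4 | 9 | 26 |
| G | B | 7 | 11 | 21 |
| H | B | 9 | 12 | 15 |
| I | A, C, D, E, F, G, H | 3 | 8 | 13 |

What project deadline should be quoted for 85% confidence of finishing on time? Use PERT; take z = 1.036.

te_A = (2 + 4·7 + 12)/6 = 42/6 = 7; σ²_A = ((12−2)/6)² = 2.778
te_B = (6 + 4·7 + 14)/6 = 48/6 = 8; σ²_B = ((14−6)/6)² = 1.778
te_C = (1 + 4·3 + 17)/6 = 30/6 = 5; σ²_C = ((17−1)/6)² = 7.111
te_D = (2 + 4·4 + 12)/6 = 30/6 = 5; σ²_D = ((12−2)/6)² = 2.778
te_E = (11 + 4·13 + 15)/6 = 78/6 = 13; σ²_E = ((15−11)/6)² = 0.444
te_F = (4 + 4·9 + 26)/6 = 66/6 = 11; σ²_F = ((26−4)/6)² = 13.444
te_G = (7 + 4·11 + 21)/6 = 72/6 = 12; σ²_G = ((21−7)/6)² = 5.444
te_H = (9 + 4·12 + 15)/6 = 72/6 = 12; σ²_H = ((15−9)/6)² = 1.000
te_I = (3 + 4·8 + 13)/6 = 48/6 = 8; σ²_I = ((13−3)/6)² = 2.778

Forward pass:
ES_A = 0; EF_A = 7
ES_B = 0; EF_B = 8
ES_C = max(EF_A=7, EF_B=8) = 8; EF_C = 8+5 = 13
ES_D = max(EF_A=7, EF_B=8) = 8; EF_D = 8+5 = 13
ES_E = 8; EF_E = 8+13 = 21
ES_F = 8; EF_F = 8+11 = 19
ES_G = 8; EF_G = 8+12 = 20
ES_H = 8; EF_H = 8+12 = 20
ES_I = max(EF_A=7, EF_C=13, EF_D=13, EF_E=21, EF_F=19, EF_G=20, EF_H=20) = 21; EF_I = 21+8 = 29
Expected project duration μ = 29 days. Critical path: B → E → I.

Variance along critical path = 1.778 + 0.444 + 2.778 = 5.000; σ = 2.236 days.
D = μ + z·σ = 29 + 1.036·2.236 = 31.3 days

31.3 days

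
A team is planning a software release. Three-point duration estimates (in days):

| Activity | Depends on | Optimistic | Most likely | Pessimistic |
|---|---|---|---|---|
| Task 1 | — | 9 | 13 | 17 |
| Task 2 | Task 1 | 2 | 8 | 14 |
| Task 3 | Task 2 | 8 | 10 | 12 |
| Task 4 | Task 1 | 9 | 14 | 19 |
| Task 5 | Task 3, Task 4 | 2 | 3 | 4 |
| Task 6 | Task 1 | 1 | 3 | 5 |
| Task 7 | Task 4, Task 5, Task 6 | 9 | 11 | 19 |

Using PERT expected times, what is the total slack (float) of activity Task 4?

te_Task 1 = (9 + 4·13 + 17)/6 = 78/6 = 13
te_Task 2 = (2 + 4·8 + 14)/6 = 48/6 = 8
te_Task 3 = (8 + 4·10 + 12)/6 = 60/6 = 10
te_Task 4 = (9 + 4·14 + 19)/6 = 84/6 = 14
te_Task 5 = (2 + 4·3 + 4)/6 = 18/6 = 3
te_Task 6 = (1 + 4·3 + 5)/6 = 18/6 = 3
te_Task 7 = (9 + 4·11 + 19)/6 = 72/6 = 12

Forward pass:
ES_Task 1 = 0; EF_Task 1 = 13
ES_Task 2 = 13; EF_Task 2 = 13+8 = 21
ES_Task 3 = 21; EF_Task 3 = 21+10 = 31
ES_Task 4 = 13; EF_Task 4 = 13+14 = 27
ES_Task 5 = max(EF_Task 3=31, EF_Task 4=27) = 31; EF_Task 5 = 31+3 = 34
ES_Task 6 = 13; EF_Task 6 = 13+3 = 16
ES_Task 7 = max(EF_Task 4=27, EF_Task 5=34, EF_Task 6=16) = 34; EF_Task 7 = 34+12 = 46
Expected project duration μ = 46 days. Critical path: Task 1 → Task 2 → Task 3 → Task 5 → Task 7.

Backward pass:
LF_Task 7 = 46; LS_Task 7 = 46−12 = 34
LF_Task 6 = LS_Task 7 = 34; LS_Task 6 = 34−3 = 31
LF_Task 5 = LS_Task 7 = 34; LS_Task 5 = 34−3 = 31
LF_Task 4 = min(LS_Task 5=31, LS_Task 7=34) = 31; LS_Task 4 = 31−14 = 17
LF_Task 3 = LS_Task 5 = 31; LS_Task 3 = 31−10 = 21
LF_Task 2 = LS_Task 3 = 21; LS_Task 2 = 21−8 = 13
LF_Task 1 = min(LS_Task 2=13, LS_Task 4=17, LS_Task 6=31) = 13; LS_Task 1 = 13−13 = 0
Slack_Task 4 = LS_Task 4 − ES_Task 4 = 17 − 13 = 4

4 days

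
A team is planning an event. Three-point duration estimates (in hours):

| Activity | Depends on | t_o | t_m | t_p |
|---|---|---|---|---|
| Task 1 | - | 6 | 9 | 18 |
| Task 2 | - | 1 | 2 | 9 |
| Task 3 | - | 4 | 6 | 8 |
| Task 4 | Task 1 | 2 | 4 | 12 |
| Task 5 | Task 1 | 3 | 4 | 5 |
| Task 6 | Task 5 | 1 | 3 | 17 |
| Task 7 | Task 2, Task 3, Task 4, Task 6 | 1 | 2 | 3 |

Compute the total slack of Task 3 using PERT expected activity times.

13 hours

te_Task 1 = (6 + 4·9 + 18)/6 = 60/6 = 10
te_Task 2 = (1 + 4·2 + 9)/6 = 18/6 = 3
te_Task 3 = (4 + 4·6 + 8)/6 = 36/6 = 6
te_Task 4 = (2 + 4·4 + 12)/6 = 30/6 = 5
te_Task 5 = (3 + 4·4 + 5)/6 = 24/6 = 4
te_Task 6 = (1 + 4·3 + 17)/6 = 30/6 = 5
te_Task 7 = (1 + 4·2 + 3)/6 = 12/6 = 2

Forward pass:
ES_Task 1 = 0; EF_Task 1 = 10
ES_Task 2 = 0; EF_Task 2 = 3
ES_Task 3 = 0; EF_Task 3 = 6
ES_Task 4 = 10; EF_Task 4 = 10+5 = 15
ES_Task 5 = 10; EF_Task 5 = 10+4 = 14
ES_Task 6 = 14; EF_Task 6 = 14+5 = 19
ES_Task 7 = max(EF_Task 2=3, EF_Task 3=6, EF_Task 4=15, EF_Task 6=19) = 19; EF_Task 7 = 19+2 = 21
Expected project duration μ = 21 hours. Critical path: Task 1 → Task 5 → Task 6 → Task 7.

Backward pass:
LF_Task 7 = 21; LS_Task 7 = 21−2 = 19
LF_Task 6 = LS_Task 7 = 19; LS_Task 6 = 19−5 = 14
LF_Task 5 = LS_Task 6 = 14; LS_Task 5 = 14−4 = 10
LF_Task 4 = LS_Task 7 = 19; LS_Task 4 = 19−5 = 14
LF_Task 3 = LS_Task 7 = 19; LS_Task 3 = 19−6 = 13
LF_Task 2 = LS_Task 7 = 19; LS_Task 2 = 19−3 = 16
LF_Task 1 = min(LS_Task 4=14, LS_Task 5=10) = 10; LS_Task 1 = 10−10 = 0
Slack_Task 3 = LS_Task 3 − ES_Task 3 = 13 − 0 = 13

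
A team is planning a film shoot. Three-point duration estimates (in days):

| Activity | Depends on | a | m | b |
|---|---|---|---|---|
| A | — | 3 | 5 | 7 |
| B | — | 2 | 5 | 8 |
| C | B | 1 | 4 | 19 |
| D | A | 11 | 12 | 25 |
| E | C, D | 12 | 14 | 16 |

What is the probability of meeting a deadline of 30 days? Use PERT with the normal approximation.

0.117

te_A = (3 + 4·5 + 7)/6 = 30/6 = 5; σ²_A = ((7−3)/6)² = 0.444
te_B = (2 + 4·5 + 8)/6 = 30/6 = 5; σ²_B = ((8−2)/6)² = 1.000
te_C = (1 + 4·4 + 19)/6 = 36/6 = 6; σ²_C = ((19−1)/6)² = 9.000
te_D = (11 + 4·12 + 25)/6 = 84/6 = 14; σ²_D = ((25−11)/6)² = 5.444
te_E = (12 + 4·14 + 16)/6 = 84/6 = 14; σ²_E = ((16−12)/6)² = 0.444

Forward pass:
ES_A = 0; EF_A = 5
ES_B = 0; EF_B = 5
ES_C = 5; EF_C = 5+6 = 11
ES_D = 5; EF_D = 5+14 = 19
ES_E = max(EF_C=11, EF_D=19) = 19; EF_E = 19+14 = 33
Expected project duration μ = 33 days. Critical path: A → D → E.

Variance along critical path = 0.444 + 5.444 + 0.444 = 6.333; σ = √6.333 = 2.517 days.
Z = (30 − 33) / 2.517 = -1.192
P(T ≤ 30) = Φ(-1.192) ≈ 0.117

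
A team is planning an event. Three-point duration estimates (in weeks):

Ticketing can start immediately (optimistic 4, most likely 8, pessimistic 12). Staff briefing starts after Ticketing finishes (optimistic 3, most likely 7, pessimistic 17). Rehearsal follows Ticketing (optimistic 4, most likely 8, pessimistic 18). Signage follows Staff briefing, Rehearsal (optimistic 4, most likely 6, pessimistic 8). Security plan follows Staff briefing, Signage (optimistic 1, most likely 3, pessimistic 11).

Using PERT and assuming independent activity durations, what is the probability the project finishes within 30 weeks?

te_Ticketing = (4 + 4·8 + 12)/6 = 48/6 = 8; σ²_Ticketing = ((12−4)/6)² = 1.778
te_Staff briefing = (3 + 4·7 + 17)/6 = 48/6 = 8; σ²_Staff briefing = ((17−3)/6)² = 5.444
te_Rehearsal = (4 + 4·8 + 18)/6 = 54/6 = 9; σ²_Rehearsal = ((18−4)/6)² = 5.444
te_Signage = (4 + 4·6 + 8)/6 = 36/6 = 6; σ²_Signage = ((8−4)/6)² = 0.444
te_Security plan = (1 + 4·3 + 11)/6 = 24/6 = 4; σ²_Security plan = ((11−1)/6)² = 2.778

Forward pass:
ES_Ticketing = 0; EF_Ticketing = 8
ES_Staff briefing = 8; EF_Staff briefing = 8+8 = 16
ES_Rehearsal = 8; EF_Rehearsal = 8+9 = 17
ES_Signage = max(EF_Staff briefing=16, EF_Rehearsal=17) = 17; EF_Signage = 17+6 = 23
ES_Security plan = max(EF_Staff briefing=16, EF_Signage=23) = 23; EF_Security plan = 23+4 = 27
Expected project duration μ = 27 weeks. Critical path: Ticketing → Rehearsal → Signage → Security plan.

Variance along critical path = 1.778 + 5.444 + 0.444 + 2.778 = 10.444; σ = √10.444 = 3.232 weeks.
Z = (30 − 27) / 3.232 = 0.928
P(T ≤ 30) = Φ(0.928) ≈ 0.823

0.823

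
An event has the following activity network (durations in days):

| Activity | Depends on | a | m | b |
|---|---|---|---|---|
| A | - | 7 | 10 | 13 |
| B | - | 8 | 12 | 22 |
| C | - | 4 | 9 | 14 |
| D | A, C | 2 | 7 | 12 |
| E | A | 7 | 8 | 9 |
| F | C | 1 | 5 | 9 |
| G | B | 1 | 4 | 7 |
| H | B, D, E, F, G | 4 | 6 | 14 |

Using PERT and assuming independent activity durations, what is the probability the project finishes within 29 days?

te_A = (7 + 4·10 + 13)/6 = 60/6 = 10; σ²_A = ((13−7)/6)² = 1.000
te_B = (8 + 4·12 + 22)/6 = 78/6 = 13; σ²_B = ((22−8)/6)² = 5.444
te_C = (4 + 4·9 + 14)/6 = 54/6 = 9; σ²_C = ((14−4)/6)² = 2.778
te_D = (2 + 4·7 + 12)/6 = 42/6 = 7; σ²_D = ((12−2)/6)² = 2.778
te_E = (7 + 4·8 + 9)/6 = 48/6 = 8; σ²_E = ((9−7)/6)² = 0.111
te_F = (1 + 4·5 + 9)/6 = 30/6 = 5; σ²_F = ((9−1)/6)² = 1.778
te_G = (1 + 4·4 + 7)/6 = 24/6 = 4; σ²_G = ((7−1)/6)² = 1.000
te_H = (4 + 4·6 + 14)/6 = 42/6 = 7; σ²_H = ((14−4)/6)² = 2.778

Forward pass:
ES_A = 0; EF_A = 10
ES_B = 0; EF_B = 13
ES_C = 0; EF_C = 9
ES_D = max(EF_A=10, EF_C=9) = 10; EF_D = 10+7 = 17
ES_E = 10; EF_E = 10+8 = 18
ES_F = 9; EF_F = 9+5 = 14
ES_G = 13; EF_G = 13+4 = 17
ES_H = max(EF_B=13, EF_D=17, EF_E=18, EF_F=14, EF_G=17) = 18; EF_H = 18+7 = 25
Expected project duration μ = 25 days. Critical path: A → E → H.

Variance along critical path = 1.000 + 0.111 + 2.778 = 3.889; σ = √3.889 = 1.972 days.
Z = (29 − 25) / 1.972 = 2.028
P(T ≤ 29) = Φ(2.028) ≈ 0.979

0.979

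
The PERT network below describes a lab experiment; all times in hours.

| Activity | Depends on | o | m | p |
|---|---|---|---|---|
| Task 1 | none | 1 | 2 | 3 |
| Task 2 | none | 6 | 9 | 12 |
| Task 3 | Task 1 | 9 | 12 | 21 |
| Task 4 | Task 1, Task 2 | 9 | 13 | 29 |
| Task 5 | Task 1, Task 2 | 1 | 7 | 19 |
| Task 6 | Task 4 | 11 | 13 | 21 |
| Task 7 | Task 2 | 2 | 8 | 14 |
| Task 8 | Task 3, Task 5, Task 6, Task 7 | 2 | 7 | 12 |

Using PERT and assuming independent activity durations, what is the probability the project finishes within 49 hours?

0.829

te_Task 1 = (1 + 4·2 + 3)/6 = 12/6 = 2; σ²_Task 1 = ((3−1)/6)² = 0.111
te_Task 2 = (6 + 4·9 + 12)/6 = 54/6 = 9; σ²_Task 2 = ((12−6)/6)² = 1.000
te_Task 3 = (9 + 4·12 + 21)/6 = 78/6 = 13; σ²_Task 3 = ((21−9)/6)² = 4.000
te_Task 4 = (9 + 4·13 + 29)/6 = 90/6 = 15; σ²_Task 4 = ((29−9)/6)² = 11.111
te_Task 5 = (1 + 4·7 + 19)/6 = 48/6 = 8; σ²_Task 5 = ((19−1)/6)² = 9.000
te_Task 6 = (11 + 4·13 + 21)/6 = 84/6 = 14; σ²_Task 6 = ((21−11)/6)² = 2.778
te_Task 7 = (2 + 4·8 + 14)/6 = 48/6 = 8; σ²_Task 7 = ((14−2)/6)² = 4.000
te_Task 8 = (2 + 4·7 + 12)/6 = 42/6 = 7; σ²_Task 8 = ((12−2)/6)² = 2.778

Forward pass:
ES_Task 1 = 0; EF_Task 1 = 2
ES_Task 2 = 0; EF_Task 2 = 9
ES_Task 3 = 2; EF_Task 3 = 2+13 = 15
ES_Task 4 = max(EF_Task 1=2, EF_Task 2=9) = 9; EF_Task 4 = 9+15 = 24
ES_Task 5 = max(EF_Task 1=2, EF_Task 2=9) = 9; EF_Task 5 = 9+8 = 17
ES_Task 6 = 24; EF_Task 6 = 24+14 = 38
ES_Task 7 = 9; EF_Task 7 = 9+8 = 17
ES_Task 8 = max(EF_Task 3=15, EF_Task 5=17, EF_Task 6=38, EF_Task 7=17) = 38; EF_Task 8 = 38+7 = 45
Expected project duration μ = 45 hours. Critical path: Task 2 → Task 4 → Task 6 → Task 8.

Variance along critical path = 1.000 + 11.111 + 2.778 + 2.778 = 17.667; σ = √17.667 = 4.203 hours.
Z = (49 − 45) / 4.203 = 0.952
P(T ≤ 49) = Φ(0.952) ≈ 0.829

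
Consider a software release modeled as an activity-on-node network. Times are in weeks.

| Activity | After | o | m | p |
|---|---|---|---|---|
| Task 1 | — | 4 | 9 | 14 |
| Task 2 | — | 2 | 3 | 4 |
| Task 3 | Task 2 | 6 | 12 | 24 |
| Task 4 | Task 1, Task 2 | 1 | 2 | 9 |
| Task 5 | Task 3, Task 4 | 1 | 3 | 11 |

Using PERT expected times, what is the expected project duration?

te_Task 1 = (4 + 4·9 + 14)/6 = 54/6 = 9
te_Task 2 = (2 + 4·3 + 4)/6 = 18/6 = 3
te_Task 3 = (6 + 4·12 + 24)/6 = 78/6 = 13
te_Task 4 = (1 + 4·2 + 9)/6 = 18/6 = 3
te_Task 5 = (1 + 4·3 + 11)/6 = 24/6 = 4

Forward pass:
ES_Task 1 = 0; EF_Task 1 = 9
ES_Task 2 = 0; EF_Task 2 = 3
ES_Task 3 = 3; EF_Task 3 = 3+13 = 16
ES_Task 4 = max(EF_Task 1=9, EF_Task 2=3) = 9; EF_Task 4 = 9+3 = 12
ES_Task 5 = max(EF_Task 3=16, EF_Task 4=12) = 16; EF_Task 5 = 16+4 = 20
Expected project duration μ = 20 weeks. Critical path: Task 2 → Task 3 → Task 5.

20 weeks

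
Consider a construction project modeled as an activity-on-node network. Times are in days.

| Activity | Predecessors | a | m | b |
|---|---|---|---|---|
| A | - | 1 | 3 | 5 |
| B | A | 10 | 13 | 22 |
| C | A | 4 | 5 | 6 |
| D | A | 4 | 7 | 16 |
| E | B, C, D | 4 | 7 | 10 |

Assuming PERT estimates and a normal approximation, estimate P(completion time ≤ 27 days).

te_A = (1 + 4·3 + 5)/6 = 18/6 = 3; σ²_A = ((5−1)/6)² = 0.444
te_B = (10 + 4·13 + 22)/6 = 84/6 = 14; σ²_B = ((22−10)/6)² = 4.000
te_C = (4 + 4·5 + 6)/6 = 30/6 = 5; σ²_C = ((6−4)/6)² = 0.111
te_D = (4 + 4·7 + 16)/6 = 48/6 = 8; σ²_D = ((16−4)/6)² = 4.000
te_E = (4 + 4·7 + 10)/6 = 42/6 = 7; σ²_E = ((10−4)/6)² = 1.000

Forward pass:
ES_A = 0; EF_A = 3
ES_B = 3; EF_B = 3+14 = 17
ES_C = 3; EF_C = 3+5 = 8
ES_D = 3; EF_D = 3+8 = 11
ES_E = max(EF_B=17, EF_C=8, EF_D=11) = 17; EF_E = 17+7 = 24
Expected project duration μ = 24 days. Critical path: A → B → E.

Variance along critical path = 0.444 + 4.000 + 1.000 = 5.444; σ = √5.444 = 2.333 days.
Z = (27 − 24) / 2.333 = 1.286
P(T ≤ 27) = Φ(1.286) ≈ 0.901

0.901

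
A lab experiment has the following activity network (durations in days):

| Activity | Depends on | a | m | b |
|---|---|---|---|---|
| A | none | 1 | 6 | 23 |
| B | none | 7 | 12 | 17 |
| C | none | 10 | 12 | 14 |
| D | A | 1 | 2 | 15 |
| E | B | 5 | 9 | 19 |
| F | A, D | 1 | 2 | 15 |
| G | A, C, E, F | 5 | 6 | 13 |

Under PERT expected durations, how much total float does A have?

te_A = (1 + 4·6 + 23)/6 = 48/6 = 8
te_B = (7 + 4·12 + 17)/6 = 72/6 = 12
te_C = (10 + 4·12 + 14)/6 = 72/6 = 12
te_D = (1 + 4·2 + 15)/6 = 24/6 = 4
te_E = (5 + 4·9 + 19)/6 = 60/6 = 10
te_F = (1 + 4·2 + 15)/6 = 24/6 = 4
te_G = (5 + 4·6 + 13)/6 = 42/6 = 7

Forward pass:
ES_A = 0; EF_A = 8
ES_B = 0; EF_B = 12
ES_C = 0; EF_C = 12
ES_D = 8; EF_D = 8+4 = 12
ES_E = 12; EF_E = 12+10 = 22
ES_F = max(EF_A=8, EF_D=12) = 12; EF_F = 12+4 = 16
ES_G = max(EF_A=8, EF_C=12, EF_E=22, EF_F=16) = 22; EF_G = 22+7 = 29
Expected project duration μ = 29 days. Critical path: B → E → G.

Backward pass:
LF_G = 29; LS_G = 29−7 = 22
LF_F = LS_G = 22; LS_F = 22−4 = 18
LF_E = LS_G = 22; LS_E = 22−10 = 12
LF_D = LS_F = 18; LS_D = 18−4 = 14
LF_C = LS_G = 22; LS_C = 22−12 = 10
LF_B = LS_E = 12; LS_B = 12−12 = 0
LF_A = min(LS_D=14, LS_F=18, LS_G=22) = 14; LS_A = 14−8 = 6
Slack_A = LS_A − ES_A = 6 − 0 = 6

6 days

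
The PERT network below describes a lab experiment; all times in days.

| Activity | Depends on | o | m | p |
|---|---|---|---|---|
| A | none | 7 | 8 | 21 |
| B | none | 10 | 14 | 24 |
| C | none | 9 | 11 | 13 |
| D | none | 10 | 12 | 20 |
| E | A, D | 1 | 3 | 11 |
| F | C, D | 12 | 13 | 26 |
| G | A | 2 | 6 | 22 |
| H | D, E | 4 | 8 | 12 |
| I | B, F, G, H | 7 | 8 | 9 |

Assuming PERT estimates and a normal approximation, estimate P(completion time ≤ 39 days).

te_A = (7 + 4·8 + 21)/6 = 60/6 = 10; σ²_A = ((21−7)/6)² = 5.444
te_B = (10 + 4·14 + 24)/6 = 90/6 = 15; σ²_B = ((24−10)/6)² = 5.444
te_C = (9 + 4·11 + 13)/6 = 66/6 = 11; σ²_C = ((13−9)/6)² = 0.444
te_D = (10 + 4·12 + 20)/6 = 78/6 = 13; σ²_D = ((20−10)/6)² = 2.778
te_E = (1 + 4·3 + 11)/6 = 24/6 = 4; σ²_E = ((11−1)/6)² = 2.778
te_F = (12 + 4·13 + 26)/6 = 90/6 = 15; σ²_F = ((26−12)/6)² = 5.444
te_G = (2 + 4·6 + 22)/6 = 48/6 = 8; σ²_G = ((22−2)/6)² = 11.111
te_H = (4 + 4·8 + 12)/6 = 48/6 = 8; σ²_H = ((12−4)/6)² = 1.778
te_I = (7 + 4·8 + 9)/6 = 48/6 = 8; σ²_I = ((9−7)/6)² = 0.111

Forward pass:
ES_A = 0; EF_A = 10
ES_B = 0; EF_B = 15
ES_C = 0; EF_C = 11
ES_D = 0; EF_D = 13
ES_E = max(EF_A=10, EF_D=13) = 13; EF_E = 13+4 = 17
ES_F = max(EF_C=11, EF_D=13) = 13; EF_F = 13+15 = 28
ES_G = 10; EF_G = 10+8 = 18
ES_H = max(EF_D=13, EF_E=17) = 17; EF_H = 17+8 = 25
ES_I = max(EF_B=15, EF_F=28, EF_G=18, EF_H=25) = 28; EF_I = 28+8 = 36
Expected project duration μ = 36 days. Critical path: D → F → I.

Variance along critical path = 2.778 + 5.444 + 0.111 = 8.333; σ = √8.333 = 2.887 days.
Z = (39 − 36) / 2.887 = 1.039
P(T ≤ 39) = Φ(1.039) ≈ 0.851

0.851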